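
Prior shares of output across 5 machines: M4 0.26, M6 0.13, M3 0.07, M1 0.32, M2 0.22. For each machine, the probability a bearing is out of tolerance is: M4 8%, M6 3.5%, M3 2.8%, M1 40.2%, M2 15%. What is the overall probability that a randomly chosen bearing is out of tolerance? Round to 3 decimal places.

0.189

Unnormalized posteriors (prior × likelihood):
  M4: 0.26 × 0.08 = 0.0208
  M6: 0.13 × 0.035 = 0.00455
  M3: 0.07 × 0.028 = 0.00196
  M1: 0.32 × 0.402 = 0.12864
  M2: 0.22 × 0.15 = 0.033
P(oversize) = 0.0208 + 0.00455 + 0.00196 + 0.12864 + 0.033 = 0.18895 → 0.189.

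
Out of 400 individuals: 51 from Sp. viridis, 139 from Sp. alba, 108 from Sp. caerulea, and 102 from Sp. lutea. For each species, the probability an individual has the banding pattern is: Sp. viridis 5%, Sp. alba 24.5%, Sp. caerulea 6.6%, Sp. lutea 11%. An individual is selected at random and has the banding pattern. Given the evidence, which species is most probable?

Sp. alba

Compute prior × likelihood for every hypothesis:
  Sp. viridis: 0.1275 × 0.05 = 0.006375
  Sp. alba: 0.3475 × 0.245 = 0.0851375
  Sp. caerulea: 0.27 × 0.066 = 0.01782
  Sp. lutea: 0.255 × 0.11 = 0.02805
Sum = 0.1373825.
Largest term belongs to Sp. alba, so Sp. alba is most probable.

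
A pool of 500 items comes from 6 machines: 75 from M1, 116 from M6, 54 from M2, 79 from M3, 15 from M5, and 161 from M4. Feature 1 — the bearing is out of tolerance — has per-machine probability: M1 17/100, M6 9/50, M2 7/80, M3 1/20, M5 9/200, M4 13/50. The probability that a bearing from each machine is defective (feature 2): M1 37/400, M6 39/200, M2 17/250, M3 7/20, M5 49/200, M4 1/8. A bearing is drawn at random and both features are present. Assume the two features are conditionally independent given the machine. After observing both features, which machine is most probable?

M4

Unnormalized posteriors (prior × likelihood):
  M1: 0.15 × 0.17 × 0.0925 = 0.00235875
  M6: 0.232 × 0.18 × 0.195 = 0.0081432
  M2: 0.108 × 0.0875 × 0.068 = 0.0006426
  M3: 0.158 × 0.05 × 0.35 = 0.002765
  M5: 0.03 × 0.045 × 0.245 = 0.00033075
  M4: 0.322 × 0.26 × 0.125 = 0.010465
Total = 0.0247053.
Largest term belongs to M4, so M4 is most probable.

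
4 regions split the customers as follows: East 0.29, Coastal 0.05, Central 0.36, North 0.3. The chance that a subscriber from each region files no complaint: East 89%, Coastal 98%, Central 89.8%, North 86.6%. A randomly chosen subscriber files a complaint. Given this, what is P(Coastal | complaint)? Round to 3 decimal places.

Taking complements, P(complaint | each) = East 0.11, Coastal 0.02, Central 0.102, North 0.134.
Prior × likelihood for each hypothesis:
  East: 0.29 × 0.11 = 0.0319
  Coastal: 0.05 × 0.02 = 0.001
  Central: 0.36 × 0.102 = 0.03672
  North: 0.3 × 0.134 = 0.0402
Normalizing constant = 0.10982.
P(Coastal | evidence) = 0.001 / 0.10982 ≈ 0.009.

0.009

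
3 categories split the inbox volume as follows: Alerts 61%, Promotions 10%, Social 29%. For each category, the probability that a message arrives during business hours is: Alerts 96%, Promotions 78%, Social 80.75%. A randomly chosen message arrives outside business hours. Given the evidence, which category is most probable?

Taking complements, P(off-hours | each) = Alerts 0.04, Promotions 0.22, Social 0.1925.
By Bayes' rule, posterior ∝ prior × likelihood:
  Alerts: 0.61 × 0.04 = 0.0244
  Promotions: 0.1 × 0.22 = 0.022
  Social: 0.29 × 0.1925 = 0.055825
Total = 0.102225.
Largest term belongs to Social, so Social is most probable.

Social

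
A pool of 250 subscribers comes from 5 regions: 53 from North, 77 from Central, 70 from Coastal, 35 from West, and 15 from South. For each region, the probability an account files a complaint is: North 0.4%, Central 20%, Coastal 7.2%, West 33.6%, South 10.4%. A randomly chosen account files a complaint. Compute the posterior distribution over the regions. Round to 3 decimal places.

Unnormalized posteriors (prior × likelihood):
  North: 0.212 × 0.004 = 0.000848
  Central: 0.308 × 0.2 = 0.0616
  Coastal: 0.28 × 0.072 = 0.02016
  West: 0.14 × 0.336 = 0.04704
  South: 0.06 × 0.104 = 0.00624
Sum = 0.135888.
P(North | complaint) = 0.000848/0.135888 ≈ 0.006
P(Central | complaint) = 0.0616/0.135888 ≈ 0.453
P(Coastal | complaint) = 0.02016/0.135888 ≈ 0.148
P(West | complaint) = 0.04704/0.135888 ≈ 0.346
P(South | complaint) = 0.00624/0.135888 ≈ 0.046

North 0.006, Central 0.453, Coastal 0.148, West 0.346, South 0.046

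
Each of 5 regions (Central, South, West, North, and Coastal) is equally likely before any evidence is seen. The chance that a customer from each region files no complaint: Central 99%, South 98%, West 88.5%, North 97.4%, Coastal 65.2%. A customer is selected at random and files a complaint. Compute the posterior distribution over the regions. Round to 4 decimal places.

Taking complements, P(complaint | each) = Central 0.01, South 0.02, West 0.115, North 0.026, Coastal 0.348.
Since the prior is uniform, the posterior is proportional to the likelihood:
  Central: 0.01
  South: 0.02
  West: 0.115
  North: 0.026
  Coastal: 0.348
Normalizing constant = 0.519.
P(Central | complaint) = 0.01/0.519 ≈ 0.0193
P(South | complaint) = 0.02/0.519 ≈ 0.0385
P(West | complaint) = 0.115/0.519 ≈ 0.2216
P(North | complaint) = 0.026/0.519 ≈ 0.0501
P(Coastal | complaint) = 0.348/0.519 ≈ 0.6705

Central 0.0193, South 0.0385, West 0.2216, North 0.0501, Coastal 0.6705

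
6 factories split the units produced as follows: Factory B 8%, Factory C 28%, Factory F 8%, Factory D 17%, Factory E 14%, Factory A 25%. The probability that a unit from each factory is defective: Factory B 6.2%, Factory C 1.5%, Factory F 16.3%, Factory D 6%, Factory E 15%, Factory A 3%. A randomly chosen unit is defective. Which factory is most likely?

Prior × likelihood for each hypothesis:
  Factory B: 0.08 × 0.062 = 0.00496
  Factory C: 0.28 × 0.015 = 0.0042
  Factory F: 0.08 × 0.163 = 0.01304
  Factory D: 0.17 × 0.06 = 0.0102
  Factory E: 0.14 × 0.15 = 0.021
  Factory A: 0.25 × 0.03 = 0.0075
Sum = 0.0609.
Largest term belongs to Factory E, so Factory E is most probable.

Factory E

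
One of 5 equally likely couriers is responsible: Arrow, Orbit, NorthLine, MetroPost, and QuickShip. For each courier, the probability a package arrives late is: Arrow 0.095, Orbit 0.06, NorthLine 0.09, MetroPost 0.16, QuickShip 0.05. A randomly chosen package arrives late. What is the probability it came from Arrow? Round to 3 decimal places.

With a uniform prior (1/5 each), posterior ∝ likelihood:
  Arrow: 0.095
  Orbit: 0.06
  NorthLine: 0.09
  MetroPost: 0.16
  QuickShip: 0.05
Sum = 0.455.
P(Arrow | evidence) = 0.095 / 0.455 ≈ 0.209.

0.209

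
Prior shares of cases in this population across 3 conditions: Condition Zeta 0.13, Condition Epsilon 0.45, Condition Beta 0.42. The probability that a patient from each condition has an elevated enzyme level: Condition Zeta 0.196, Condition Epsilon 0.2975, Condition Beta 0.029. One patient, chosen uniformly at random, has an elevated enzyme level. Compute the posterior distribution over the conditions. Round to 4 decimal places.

Prior × likelihood for each hypothesis:
  Condition Zeta: 0.13 × 0.196 = 0.02548
  Condition Epsilon: 0.45 × 0.2975 = 0.133875
  Condition Beta: 0.42 × 0.029 = 0.01218
Normalizing constant = 0.171535.
P(Condition Zeta | elevated) = 0.02548/0.171535 ≈ 0.1485
P(Condition Epsilon | elevated) = 0.133875/0.171535 ≈ 0.7805
P(Condition Beta | elevated) = 0.01218/0.171535 ≈ 0.0710

Condition Zeta 0.1485, Condition Epsilon 0.7805, Condition Beta 0.0710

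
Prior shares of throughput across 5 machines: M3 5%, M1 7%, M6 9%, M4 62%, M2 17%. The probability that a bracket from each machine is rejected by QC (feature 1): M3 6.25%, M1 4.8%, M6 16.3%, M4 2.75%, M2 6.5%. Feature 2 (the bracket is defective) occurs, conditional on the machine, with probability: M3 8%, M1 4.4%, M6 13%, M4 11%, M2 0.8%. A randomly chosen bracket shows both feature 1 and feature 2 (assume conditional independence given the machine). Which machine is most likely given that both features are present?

M6

By Bayes' rule, posterior ∝ prior × likelihood:
  M3: 0.05 × 0.0625 × 0.08 = 0.00025
  M1: 0.07 × 0.048 × 0.044 = 0.00014784
  M6: 0.09 × 0.163 × 0.13 = 0.0019071
  M4: 0.62 × 0.0275 × 0.11 = 0.0018755
  M2: 0.17 × 0.065 × 0.008 = 0.0000884
Sum = 0.00426884.
Largest term belongs to M6, so M6 is most probable.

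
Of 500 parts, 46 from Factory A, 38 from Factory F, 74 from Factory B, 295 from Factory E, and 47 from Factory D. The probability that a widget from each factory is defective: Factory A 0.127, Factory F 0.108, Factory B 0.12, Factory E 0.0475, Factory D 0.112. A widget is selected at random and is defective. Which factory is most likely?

Factory E

Compute prior × likelihood for every hypothesis:
  Factory A: 0.092 × 0.127 = 0.011684
  Factory F: 0.076 × 0.108 = 0.008208
  Factory B: 0.148 × 0.12 = 0.01776
  Factory E: 0.59 × 0.0475 = 0.028025
  Factory D: 0.094 × 0.112 = 0.010528
Normalizing constant = 0.076205.
Largest term belongs to Factory E, so Factory E is most probable.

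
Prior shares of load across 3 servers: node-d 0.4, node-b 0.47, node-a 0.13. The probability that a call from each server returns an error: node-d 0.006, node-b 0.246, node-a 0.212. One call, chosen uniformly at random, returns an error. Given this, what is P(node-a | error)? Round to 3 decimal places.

By Bayes' rule, posterior ∝ prior × likelihood:
  node-d: 0.4 × 0.006 = 0.0024
  node-b: 0.47 × 0.246 = 0.11562
  node-a: 0.13 × 0.212 = 0.02756
Total = 0.14558.
P(node-a | evidence) = 0.02756 / 0.14558 ≈ 0.189.

0.189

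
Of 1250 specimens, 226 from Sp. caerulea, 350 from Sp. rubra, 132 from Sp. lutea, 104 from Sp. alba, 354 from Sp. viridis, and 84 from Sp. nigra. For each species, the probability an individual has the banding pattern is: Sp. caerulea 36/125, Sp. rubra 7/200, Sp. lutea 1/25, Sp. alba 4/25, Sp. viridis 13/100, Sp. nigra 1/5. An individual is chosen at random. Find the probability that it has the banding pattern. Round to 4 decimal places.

Prior × likelihood for each hypothesis:
  Sp. caerulea: 0.1808 × 0.288 = 0.0520704
  Sp. rubra: 0.28 × 0.035 = 0.0098
  Sp. lutea: 0.1056 × 0.04 = 0.004224
  Sp. alba: 0.0832 × 0.16 = 0.013312
  Sp. viridis: 0.2832 × 0.13 = 0.036816
  Sp. nigra: 0.0672 × 0.2 = 0.01344
P(banded) = 0.0520704 + 0.0098 + 0.004224 + 0.013312 + 0.036816 + 0.01344 = 0.1296624 → 0.1297.

0.1297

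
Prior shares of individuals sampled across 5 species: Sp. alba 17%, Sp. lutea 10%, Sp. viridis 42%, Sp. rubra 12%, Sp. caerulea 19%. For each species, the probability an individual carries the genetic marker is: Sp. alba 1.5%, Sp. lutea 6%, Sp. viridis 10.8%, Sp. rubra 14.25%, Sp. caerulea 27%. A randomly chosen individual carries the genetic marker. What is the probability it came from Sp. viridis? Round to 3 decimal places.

0.371

By Bayes' rule, posterior ∝ prior × likelihood:
  Sp. alba: 0.17 × 0.015 = 0.00255
  Sp. lutea: 0.1 × 0.06 = 0.006
  Sp. viridis: 0.42 × 0.108 = 0.04536
  Sp. rubra: 0.12 × 0.1425 = 0.0171
  Sp. caerulea: 0.19 × 0.27 = 0.0513
Normalizing constant = 0.12231.
P(Sp. viridis | evidence) = 0.04536 / 0.12231 ≈ 0.371.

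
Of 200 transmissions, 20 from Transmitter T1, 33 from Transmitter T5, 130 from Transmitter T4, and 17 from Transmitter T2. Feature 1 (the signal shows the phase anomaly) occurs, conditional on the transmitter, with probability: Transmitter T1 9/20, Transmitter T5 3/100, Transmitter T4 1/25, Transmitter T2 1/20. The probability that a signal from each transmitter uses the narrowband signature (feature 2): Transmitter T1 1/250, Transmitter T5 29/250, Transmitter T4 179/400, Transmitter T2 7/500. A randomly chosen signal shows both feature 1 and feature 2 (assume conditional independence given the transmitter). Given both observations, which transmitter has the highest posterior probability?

Transmitter T4

Prior × likelihood for each hypothesis:
  Transmitter T1: 0.1 × 0.45 × 0.004 = 0.00018
  Transmitter T5: 0.165 × 0.03 × 0.116 = 0.0005742
  Transmitter T4: 0.65 × 0.04 × 0.4475 = 0.011635
  Transmitter T2: 0.085 × 0.05 × 0.014 = 0.0000595
Total = 0.0124487.
Largest term belongs to Transmitter T4, so Transmitter T4 is most probable.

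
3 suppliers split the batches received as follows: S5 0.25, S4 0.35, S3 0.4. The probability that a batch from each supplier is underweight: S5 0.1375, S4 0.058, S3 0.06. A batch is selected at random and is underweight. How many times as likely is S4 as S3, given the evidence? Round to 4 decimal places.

Compute prior × likelihood for every hypothesis:
  S5: 0.25 × 0.1375 = 0.034375
  S4: 0.35 × 0.058 = 0.0203
  S3: 0.4 × 0.06 = 0.024
Normalizing constant = 0.078675.
The ratio is 0.0203 / 0.024 (the normalizer cancels) = 0.8458.

0.8458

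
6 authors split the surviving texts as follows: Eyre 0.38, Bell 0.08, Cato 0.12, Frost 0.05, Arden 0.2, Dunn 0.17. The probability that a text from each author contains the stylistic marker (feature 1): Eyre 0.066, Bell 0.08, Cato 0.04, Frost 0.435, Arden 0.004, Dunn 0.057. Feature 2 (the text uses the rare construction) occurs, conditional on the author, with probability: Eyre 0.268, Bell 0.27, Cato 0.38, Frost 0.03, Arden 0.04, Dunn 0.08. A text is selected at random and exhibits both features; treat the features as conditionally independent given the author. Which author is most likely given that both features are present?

Eyre

Unnormalized posteriors (prior × likelihood):
  Eyre: 0.38 × 0.066 × 0.268 = 0.00672144
  Bell: 0.08 × 0.08 × 0.27 = 0.001728
  Cato: 0.12 × 0.04 × 0.38 = 0.001824
  Frost: 0.05 × 0.435 × 0.03 = 0.0006525
  Arden: 0.2 × 0.004 × 0.04 = 0.000032
  Dunn: 0.17 × 0.057 × 0.08 = 0.0007752
Normalizing constant = 0.01173314.
Largest term belongs to Eyre, so Eyre is most probable.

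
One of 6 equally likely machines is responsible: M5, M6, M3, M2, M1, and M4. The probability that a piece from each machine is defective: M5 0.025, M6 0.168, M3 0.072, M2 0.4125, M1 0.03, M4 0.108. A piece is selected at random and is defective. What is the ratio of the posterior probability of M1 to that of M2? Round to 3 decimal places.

Since the prior is uniform, the posterior is proportional to the likelihood:
  M5: 0.025
  M6: 0.168
  M3: 0.072
  M2: 0.4125
  M1: 0.03
  M4: 0.108
Total = 0.8155.
The ratio is 0.03 / 0.4125 (the normalizer cancels) = 0.073.

0.073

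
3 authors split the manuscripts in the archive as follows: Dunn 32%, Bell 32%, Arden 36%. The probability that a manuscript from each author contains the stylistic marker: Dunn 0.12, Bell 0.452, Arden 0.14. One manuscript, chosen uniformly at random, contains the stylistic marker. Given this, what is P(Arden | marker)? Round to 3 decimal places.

0.216

Compute prior × likelihood for every hypothesis:
  Dunn: 0.32 × 0.12 = 0.0384
  Bell: 0.32 × 0.452 = 0.14464
  Arden: 0.36 × 0.14 = 0.0504
Normalizing constant = 0.23344.
P(Arden | evidence) = 0.0504 / 0.23344 ≈ 0.216.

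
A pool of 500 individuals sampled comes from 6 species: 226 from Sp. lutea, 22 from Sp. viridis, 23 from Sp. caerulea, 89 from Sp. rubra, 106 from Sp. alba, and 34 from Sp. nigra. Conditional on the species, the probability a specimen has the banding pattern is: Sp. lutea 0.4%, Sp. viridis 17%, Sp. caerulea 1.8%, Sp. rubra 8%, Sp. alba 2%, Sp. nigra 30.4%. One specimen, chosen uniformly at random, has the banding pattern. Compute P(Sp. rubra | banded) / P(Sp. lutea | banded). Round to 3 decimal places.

7.876

By Bayes' rule, posterior ∝ prior × likelihood:
  Sp. lutea: 0.452 × 0.004 = 0.001808
  Sp. viridis: 0.044 × 0.17 = 0.00748
  Sp. caerulea: 0.046 × 0.018 = 0.000828
  Sp. rubra: 0.178 × 0.08 = 0.01424
  Sp. alba: 0.212 × 0.02 = 0.00424
  Sp. nigra: 0.068 × 0.304 = 0.020672
Total = 0.049268.
The ratio is 0.01424 / 0.001808 (the normalizer cancels) = 7.876.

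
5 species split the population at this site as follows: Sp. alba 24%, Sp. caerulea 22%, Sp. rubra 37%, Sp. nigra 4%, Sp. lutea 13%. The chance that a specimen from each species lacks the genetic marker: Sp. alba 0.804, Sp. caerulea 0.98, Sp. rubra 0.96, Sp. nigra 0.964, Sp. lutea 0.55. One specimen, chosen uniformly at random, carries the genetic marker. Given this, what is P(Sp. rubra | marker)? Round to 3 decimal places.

Taking complements, P(marker | each) = Sp. alba 0.196, Sp. caerulea 0.02, Sp. rubra 0.04, Sp. nigra 0.036, Sp. lutea 0.45.
Prior × likelihood for each hypothesis:
  Sp. alba: 0.24 × 0.196 = 0.04704
  Sp. caerulea: 0.22 × 0.02 = 0.0044
  Sp. rubra: 0.37 × 0.04 = 0.0148
  Sp. nigra: 0.04 × 0.036 = 0.00144
  Sp. lutea: 0.13 × 0.45 = 0.0585
Total = 0.12618.
P(Sp. rubra | evidence) = 0.0148 / 0.12618 ≈ 0.117.

0.117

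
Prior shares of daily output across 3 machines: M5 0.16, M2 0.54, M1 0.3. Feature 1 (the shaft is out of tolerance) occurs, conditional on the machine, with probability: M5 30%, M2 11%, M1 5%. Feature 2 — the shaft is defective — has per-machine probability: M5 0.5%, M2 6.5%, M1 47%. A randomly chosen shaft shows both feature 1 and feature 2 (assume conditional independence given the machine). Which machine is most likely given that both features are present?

Compute prior × likelihood for every hypothesis:
  M5: 0.16 × 0.3 × 0.005 = 0.00024
  M2: 0.54 × 0.11 × 0.065 = 0.003861
  M1: 0.3 × 0.05 × 0.47 = 0.00705
Sum = 0.011151.
Largest term belongs to M1, so M1 is most probable.

M1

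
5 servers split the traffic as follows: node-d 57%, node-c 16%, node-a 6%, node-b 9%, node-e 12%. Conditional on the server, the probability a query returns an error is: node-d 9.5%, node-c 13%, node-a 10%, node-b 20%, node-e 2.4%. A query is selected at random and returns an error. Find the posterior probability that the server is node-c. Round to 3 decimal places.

0.204

Unnormalized posteriors (prior × likelihood):
  node-d: 0.57 × 0.095 = 0.05415
  node-c: 0.16 × 0.13 = 0.0208
  node-a: 0.06 × 0.1 = 0.006
  node-b: 0.09 × 0.2 = 0.018
  node-e: 0.12 × 0.024 = 0.00288
Normalizing constant = 0.10183.
P(node-c | evidence) = 0.0208 / 0.10183 ≈ 0.204.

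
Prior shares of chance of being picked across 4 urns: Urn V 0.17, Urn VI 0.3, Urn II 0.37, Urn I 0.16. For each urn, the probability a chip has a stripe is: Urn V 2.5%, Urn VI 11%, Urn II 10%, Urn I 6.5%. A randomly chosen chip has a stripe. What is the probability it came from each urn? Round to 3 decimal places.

Unnormalized posteriors (prior × likelihood):
  Urn V: 0.17 × 0.025 = 0.00425
  Urn VI: 0.3 × 0.11 = 0.033
  Urn II: 0.37 × 0.1 = 0.037
  Urn I: 0.16 × 0.065 = 0.0104
Total = 0.08465.
P(Urn V | striped) = 0.00425/0.08465 ≈ 0.050
P(Urn VI | striped) = 0.033/0.08465 ≈ 0.390
P(Urn II | striped) = 0.037/0.08465 ≈ 0.437
P(Urn I | striped) = 0.0104/0.08465 ≈ 0.123

Urn V 0.050, Urn VI 0.390, Urn II 0.437, Urn I 0.123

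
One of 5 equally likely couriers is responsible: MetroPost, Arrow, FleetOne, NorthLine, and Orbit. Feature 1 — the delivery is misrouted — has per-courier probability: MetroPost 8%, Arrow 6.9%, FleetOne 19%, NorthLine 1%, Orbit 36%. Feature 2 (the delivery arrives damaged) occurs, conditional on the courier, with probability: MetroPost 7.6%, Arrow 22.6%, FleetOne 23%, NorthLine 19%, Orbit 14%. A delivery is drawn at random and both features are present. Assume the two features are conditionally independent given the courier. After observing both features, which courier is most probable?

With a uniform prior (1/5 each), posterior ∝ likelihood:
  MetroPost: 0.08 × 0.076 = 0.00608
  Arrow: 0.069 × 0.226 = 0.015594
  FleetOne: 0.19 × 0.23 = 0.0437
  NorthLine: 0.01 × 0.19 = 0.0019
  Orbit: 0.36 × 0.14 = 0.0504
Sum = 0.117674.
Largest term belongs to Orbit, so Orbit is most probable.

Orbit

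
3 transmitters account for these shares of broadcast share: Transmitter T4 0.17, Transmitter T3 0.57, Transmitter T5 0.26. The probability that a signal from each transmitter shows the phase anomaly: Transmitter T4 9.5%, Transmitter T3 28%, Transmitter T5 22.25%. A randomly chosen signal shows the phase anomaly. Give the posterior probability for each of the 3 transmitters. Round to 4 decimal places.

Transmitter T4 0.0691, Transmitter T3 0.6832, Transmitter T5 0.2476

Unnormalized posteriors (prior × likelihood):
  Transmitter T4: 0.17 × 0.095 = 0.01615
  Transmitter T3: 0.57 × 0.28 = 0.1596
  Transmitter T5: 0.26 × 0.2225 = 0.05785
Total = 0.2336.
P(Transmitter T4 | anomaly) = 0.01615/0.2336 ≈ 0.0691
P(Transmitter T3 | anomaly) = 0.1596/0.2336 ≈ 0.6832
P(Transmitter T5 | anomaly) = 0.05785/0.2336 ≈ 0.2476
(Check: 0.0691+0.6832+0.2476 = 0.9999.)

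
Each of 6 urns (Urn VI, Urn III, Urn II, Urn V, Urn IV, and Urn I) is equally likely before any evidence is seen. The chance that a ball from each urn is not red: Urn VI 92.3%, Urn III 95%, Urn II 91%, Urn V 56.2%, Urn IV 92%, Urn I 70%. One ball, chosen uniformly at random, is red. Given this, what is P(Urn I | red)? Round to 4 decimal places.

0.2899

Taking complements, P(red | each) = Urn VI 0.077, Urn III 0.05, Urn II 0.09, Urn V 0.438, Urn IV 0.08, Urn I 0.3.
Since the prior is uniform, the posterior is proportional to the likelihood:
  Urn VI: 0.077
  Urn III: 0.05
  Urn II: 0.09
  Urn V: 0.438
  Urn IV: 0.08
  Urn I: 0.3
Sum = 1.035.
P(Urn I | evidence) = 0.3 / 1.035 ≈ 0.2899.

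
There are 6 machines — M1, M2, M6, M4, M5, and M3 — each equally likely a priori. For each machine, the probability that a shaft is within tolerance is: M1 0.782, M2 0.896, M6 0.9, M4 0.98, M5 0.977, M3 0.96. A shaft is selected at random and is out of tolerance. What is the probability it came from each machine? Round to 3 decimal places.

M1 0.432, M2 0.206, M6 0.198, M4 0.040, M5 0.046, M3 0.079

Taking complements, P(oversize | each) = M1 0.218, M2 0.104, M6 0.1, M4 0.02, M5 0.023, M3 0.04.
With a uniform prior (1/6 each), posterior ∝ likelihood:
  M1: 0.218
  M2: 0.104
  M6: 0.1
  M4: 0.02
  M5: 0.023
  M3: 0.04
Sum = 0.505.
P(M1 | oversize) = 0.218/0.505 ≈ 0.432
P(M2 | oversize) = 0.104/0.505 ≈ 0.206
P(M6 | oversize) = 0.1/0.505 ≈ 0.198
P(M4 | oversize) = 0.02/0.505 ≈ 0.040
P(M5 | oversize) = 0.023/0.505 ≈ 0.046
P(M3 | oversize) = 0.04/0.505 ≈ 0.079
(Check: 0.432+0.206+0.198+0.040+0.046+0.079 = 1.001.)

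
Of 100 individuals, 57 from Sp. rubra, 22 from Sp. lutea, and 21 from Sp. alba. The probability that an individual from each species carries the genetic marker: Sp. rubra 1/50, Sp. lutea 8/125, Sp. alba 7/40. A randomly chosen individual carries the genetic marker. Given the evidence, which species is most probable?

By Bayes' rule, posterior ∝ prior × likelihood:
  Sp. rubra: 0.57 × 0.02 = 0.0114
  Sp. lutea: 0.22 × 0.064 = 0.01408
  Sp. alba: 0.21 × 0.175 = 0.03675
Total = 0.06223.
Largest term belongs to Sp. alba, so Sp. alba is most probable.

Sp. alba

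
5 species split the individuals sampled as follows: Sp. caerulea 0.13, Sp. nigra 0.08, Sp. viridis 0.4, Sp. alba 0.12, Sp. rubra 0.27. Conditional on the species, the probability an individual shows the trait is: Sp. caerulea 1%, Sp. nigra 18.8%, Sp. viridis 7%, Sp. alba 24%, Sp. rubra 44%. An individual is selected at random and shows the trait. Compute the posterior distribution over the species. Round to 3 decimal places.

Prior × likelihood for each hypothesis:
  Sp. caerulea: 0.13 × 0.01 = 0.0013
  Sp. nigra: 0.08 × 0.188 = 0.01504
  Sp. viridis: 0.4 × 0.07 = 0.028
  Sp. alba: 0.12 × 0.24 = 0.0288
  Sp. rubra: 0.27 × 0.44 = 0.1188
Total = 0.19194.
P(Sp. caerulea | trait) = 0.0013/0.19194 ≈ 0.007
P(Sp. nigra | trait) = 0.01504/0.19194 ≈ 0.078
P(Sp. viridis | trait) = 0.028/0.19194 ≈ 0.146
P(Sp. alba | trait) = 0.0288/0.19194 ≈ 0.150
P(Sp. rubra | trait) = 0.1188/0.19194 ≈ 0.619

Sp. caerulea 0.007, Sp. nigra 0.078, Sp. viridis 0.146, Sp. alba 0.150, Sp. rubra 0.619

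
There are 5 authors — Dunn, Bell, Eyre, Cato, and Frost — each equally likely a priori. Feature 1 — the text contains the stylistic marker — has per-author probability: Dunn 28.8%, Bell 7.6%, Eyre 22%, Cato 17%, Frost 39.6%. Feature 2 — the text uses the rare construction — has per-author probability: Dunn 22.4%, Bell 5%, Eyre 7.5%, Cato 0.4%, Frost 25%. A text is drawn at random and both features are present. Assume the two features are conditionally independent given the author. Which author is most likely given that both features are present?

Since the prior is uniform, the posterior is proportional to the likelihood:
  Dunn: 0.288 × 0.224 = 0.064512
  Bell: 0.076 × 0.05 = 0.0038
  Eyre: 0.22 × 0.075 = 0.0165
  Cato: 0.17 × 0.004 = 0.00068
  Frost: 0.396 × 0.25 = 0.099
Sum = 0.184492.
Largest term belongs to Frost, so Frost is most probable.

Frost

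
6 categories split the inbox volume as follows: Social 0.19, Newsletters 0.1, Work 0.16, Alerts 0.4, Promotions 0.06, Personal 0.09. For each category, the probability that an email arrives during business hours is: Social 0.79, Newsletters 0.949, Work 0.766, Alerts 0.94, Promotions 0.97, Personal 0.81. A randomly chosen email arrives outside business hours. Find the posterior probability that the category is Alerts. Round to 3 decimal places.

0.191

Taking complements, P(off-hours | each) = Social 0.21, Newsletters 0.051, Work 0.234, Alerts 0.06, Promotions 0.03, Personal 0.19.
Prior × likelihood for each hypothesis:
  Social: 0.19 × 0.21 = 0.0399
  Newsletters: 0.1 × 0.051 = 0.0051
  Work: 0.16 × 0.234 = 0.03744
  Alerts: 0.4 × 0.06 = 0.024
  Promotions: 0.06 × 0.03 = 0.0018
  Personal: 0.09 × 0.19 = 0.0171
Sum = 0.12534.
P(Alerts | evidence) = 0.024 / 0.12534 ≈ 0.191.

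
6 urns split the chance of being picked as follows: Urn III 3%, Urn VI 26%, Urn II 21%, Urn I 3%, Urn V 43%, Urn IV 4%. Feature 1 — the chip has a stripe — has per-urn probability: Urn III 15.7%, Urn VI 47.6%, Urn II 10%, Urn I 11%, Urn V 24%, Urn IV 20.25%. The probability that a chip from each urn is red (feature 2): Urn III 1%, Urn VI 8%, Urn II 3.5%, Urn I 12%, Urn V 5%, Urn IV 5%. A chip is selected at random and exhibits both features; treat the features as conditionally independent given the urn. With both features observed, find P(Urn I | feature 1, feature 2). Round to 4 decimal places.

0.0238

Unnormalized posteriors (prior × likelihood):
  Urn III: 0.03 × 0.157 × 0.01 = 0.0000471
  Urn VI: 0.26 × 0.476 × 0.08 = 0.0099008
  Urn II: 0.21 × 0.1 × 0.035 = 0.000735
  Urn I: 0.03 × 0.11 × 0.12 = 0.000396
  Urn V: 0.43 × 0.24 × 0.05 = 0.00516
  Urn IV: 0.04 × 0.2025 × 0.05 = 0.000405
Total = 0.0166439.
P(Urn I | evidence) = 0.000396 / 0.0166439 ≈ 0.0238.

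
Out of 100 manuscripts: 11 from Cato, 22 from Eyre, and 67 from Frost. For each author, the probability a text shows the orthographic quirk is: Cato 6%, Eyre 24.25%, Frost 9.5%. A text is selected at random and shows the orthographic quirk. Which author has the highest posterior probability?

By Bayes' rule, posterior ∝ prior × likelihood:
  Cato: 0.11 × 0.06 = 0.0066
  Eyre: 0.22 × 0.2425 = 0.05335
  Frost: 0.67 × 0.095 = 0.06365
Total = 0.1236.
Largest term belongs to Frost, so Frost is most probable.

Frost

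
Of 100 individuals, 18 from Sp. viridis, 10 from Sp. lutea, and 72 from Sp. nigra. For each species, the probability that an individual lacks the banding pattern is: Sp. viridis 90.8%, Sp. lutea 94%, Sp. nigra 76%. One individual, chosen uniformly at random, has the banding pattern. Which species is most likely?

Taking complements, P(banded | each) = Sp. viridis 0.092, Sp. lutea 0.06, Sp. nigra 0.24.
Compute prior × likelihood for every hypothesis:
  Sp. viridis: 0.18 × 0.092 = 0.01656
  Sp. lutea: 0.1 × 0.06 = 0.006
  Sp. nigra: 0.72 × 0.24 = 0.1728
Normalizing constant = 0.19536.
Largest term belongs to Sp. nigra, so Sp. nigra is most probable.

Sp. nigra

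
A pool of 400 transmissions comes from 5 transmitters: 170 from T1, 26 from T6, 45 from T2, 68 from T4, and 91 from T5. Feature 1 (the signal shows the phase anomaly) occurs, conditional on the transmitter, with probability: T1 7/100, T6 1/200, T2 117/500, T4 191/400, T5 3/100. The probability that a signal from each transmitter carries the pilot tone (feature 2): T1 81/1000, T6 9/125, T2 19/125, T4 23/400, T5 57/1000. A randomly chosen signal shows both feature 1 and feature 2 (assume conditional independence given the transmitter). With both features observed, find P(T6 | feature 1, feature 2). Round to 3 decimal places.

By Bayes' rule, posterior ∝ prior × likelihood:
  T1: 0.425 × 0.07 × 0.081 = 0.00240975
  T6: 0.065 × 0.005 × 0.072 = 0.0000234
  T2: 0.1125 × 0.234 × 0.152 = 0.0040014
  T4: 0.17 × 0.4775 × 0.0575 = 0.0046675625
  T5: 0.2275 × 0.03 × 0.057 = 0.000389025
Total = 0.0114911375.
P(T6 | evidence) = 0.0000234 / 0.0114911375 ≈ 0.002.

0.002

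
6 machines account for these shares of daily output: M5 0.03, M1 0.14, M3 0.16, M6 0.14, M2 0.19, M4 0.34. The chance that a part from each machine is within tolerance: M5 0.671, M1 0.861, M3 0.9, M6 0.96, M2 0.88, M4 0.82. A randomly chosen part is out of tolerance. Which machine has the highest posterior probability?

Taking complements, P(oversize | each) = M5 0.329, M1 0.139, M3 0.1, M6 0.04, M2 0.12, M4 0.18.
By Bayes' rule, posterior ∝ prior × likelihood:
  M5: 0.03 × 0.329 = 0.00987
  M1: 0.14 × 0.139 = 0.01946
  M3: 0.16 × 0.1 = 0.016
  M6: 0.14 × 0.04 = 0.0056
  M2: 0.19 × 0.12 = 0.0228
  M4: 0.34 × 0.18 = 0.0612
Normalizing constant = 0.13493.
Largest term belongs to M4, so M4 is most probable.

M4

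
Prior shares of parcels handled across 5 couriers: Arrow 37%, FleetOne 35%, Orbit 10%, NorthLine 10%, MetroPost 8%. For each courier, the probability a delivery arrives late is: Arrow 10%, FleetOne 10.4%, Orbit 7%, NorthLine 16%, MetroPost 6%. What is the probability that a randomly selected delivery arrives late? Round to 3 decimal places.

0.101

Compute prior × likelihood for every hypothesis:
  Arrow: 0.37 × 0.1 = 0.037
  FleetOne: 0.35 × 0.104 = 0.0364
  Orbit: 0.1 × 0.07 = 0.007
  NorthLine: 0.1 × 0.16 = 0.016
  MetroPost: 0.08 × 0.06 = 0.0048
P(late) = 0.037 + 0.0364 + 0.007 + 0.016 + 0.0048 = 0.1012 → 0.101.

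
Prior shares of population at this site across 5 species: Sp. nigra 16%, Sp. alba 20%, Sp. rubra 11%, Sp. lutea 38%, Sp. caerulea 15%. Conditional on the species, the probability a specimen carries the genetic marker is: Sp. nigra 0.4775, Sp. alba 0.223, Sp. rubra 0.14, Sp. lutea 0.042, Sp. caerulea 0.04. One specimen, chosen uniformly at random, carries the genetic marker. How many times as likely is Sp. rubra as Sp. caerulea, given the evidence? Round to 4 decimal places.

Unnormalized posteriors (prior × likelihood):
  Sp. nigra: 0.16 × 0.4775 = 0.0764
  Sp. alba: 0.2 × 0.223 = 0.0446
  Sp. rubra: 0.11 × 0.14 = 0.0154
  Sp. lutea: 0.38 × 0.042 = 0.01596
  Sp. caerulea: 0.15 × 0.04 = 0.006
Normalizing constant = 0.15836.
The ratio is 0.0154 / 0.006 (the normalizer cancels) = 2.5667.

2.5667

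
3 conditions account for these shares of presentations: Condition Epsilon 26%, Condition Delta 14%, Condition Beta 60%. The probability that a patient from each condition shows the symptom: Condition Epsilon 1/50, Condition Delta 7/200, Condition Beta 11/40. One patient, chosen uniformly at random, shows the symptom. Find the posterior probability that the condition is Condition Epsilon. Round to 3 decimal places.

0.030

Prior × likelihood for each hypothesis:
  Condition Epsilon: 0.26 × 0.02 = 0.0052
  Condition Delta: 0.14 × 0.035 = 0.0049
  Condition Beta: 0.6 × 0.275 = 0.165
Total = 0.1751.
P(Condition Epsilon | evidence) = 0.0052 / 0.1751 ≈ 0.030.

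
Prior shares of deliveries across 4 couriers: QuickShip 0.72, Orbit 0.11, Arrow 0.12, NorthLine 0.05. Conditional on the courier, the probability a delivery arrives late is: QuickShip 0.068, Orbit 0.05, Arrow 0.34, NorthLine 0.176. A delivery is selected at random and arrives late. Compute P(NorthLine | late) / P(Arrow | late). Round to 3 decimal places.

By Bayes' rule, posterior ∝ prior × likelihood:
  QuickShip: 0.72 × 0.068 = 0.04896
  Orbit: 0.11 × 0.05 = 0.0055
  Arrow: 0.12 × 0.34 = 0.0408
  NorthLine: 0.05 × 0.176 = 0.0088
Normalizing constant = 0.10406.
The ratio is 0.0088 / 0.0408 (the normalizer cancels) = 0.216.

0.216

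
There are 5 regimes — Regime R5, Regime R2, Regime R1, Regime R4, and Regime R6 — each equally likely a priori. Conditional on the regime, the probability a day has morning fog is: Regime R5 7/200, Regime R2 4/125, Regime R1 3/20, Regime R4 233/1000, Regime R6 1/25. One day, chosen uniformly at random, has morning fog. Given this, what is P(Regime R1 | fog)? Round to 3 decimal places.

Since the prior is uniform, the posterior is proportional to the likelihood:
  Regime R5: 0.035
  Regime R2: 0.032
  Regime R1: 0.15
  Regime R4: 0.233
  Regime R6: 0.04
Normalizing constant = 0.49.
P(Regime R1 | evidence) = 0.15 / 0.49 ≈ 0.306.

0.306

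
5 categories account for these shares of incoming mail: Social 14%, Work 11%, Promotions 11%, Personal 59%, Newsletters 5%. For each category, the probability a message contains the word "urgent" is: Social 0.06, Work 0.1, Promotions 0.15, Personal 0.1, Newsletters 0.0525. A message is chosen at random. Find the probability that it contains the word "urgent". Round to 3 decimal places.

By Bayes' rule, posterior ∝ prior × likelihood:
  Social: 0.14 × 0.06 = 0.0084
  Work: 0.11 × 0.1 = 0.011
  Promotions: 0.11 × 0.15 = 0.0165
  Personal: 0.59 × 0.1 = 0.059
  Newsletters: 0.05 × 0.0525 = 0.002625
P(urgent-flag) = 0.0084 + 0.011 + 0.0165 + 0.059 + 0.002625 = 0.097525 → 0.098.

0.098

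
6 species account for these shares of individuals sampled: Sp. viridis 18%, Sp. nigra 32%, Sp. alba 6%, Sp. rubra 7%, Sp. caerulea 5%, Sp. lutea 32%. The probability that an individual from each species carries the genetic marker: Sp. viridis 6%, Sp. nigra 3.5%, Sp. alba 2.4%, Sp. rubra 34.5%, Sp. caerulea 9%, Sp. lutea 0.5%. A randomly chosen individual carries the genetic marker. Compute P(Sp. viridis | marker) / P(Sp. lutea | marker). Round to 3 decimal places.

Unnormalized posteriors (prior × likelihood):
  Sp. viridis: 0.18 × 0.06 = 0.0108
  Sp. nigra: 0.32 × 0.035 = 0.0112
  Sp. alba: 0.06 × 0.024 = 0.00144
  Sp. rubra: 0.07 × 0.345 = 0.02415
  Sp. caerulea: 0.05 × 0.09 = 0.0045
  Sp. lutea: 0.32 × 0.005 = 0.0016
Sum = 0.05369.
The ratio is 0.0108 / 0.0016 (the normalizer cancels) = 6.750.

6.750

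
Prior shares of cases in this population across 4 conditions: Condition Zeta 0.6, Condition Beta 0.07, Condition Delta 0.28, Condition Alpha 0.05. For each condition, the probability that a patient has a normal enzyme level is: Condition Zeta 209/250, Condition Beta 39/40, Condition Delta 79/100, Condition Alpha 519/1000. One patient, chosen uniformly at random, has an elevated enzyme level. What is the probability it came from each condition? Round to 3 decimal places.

Condition Zeta 0.538, Condition Beta 0.010, Condition Delta 0.321, Condition Alpha 0.131

Taking complements, P(elevated | each) = Condition Zeta 0.164, Condition Beta 0.025, Condition Delta 0.21, Condition Alpha 0.481.
Compute prior × likelihood for every hypothesis:
  Condition Zeta: 0.6 × 0.164 = 0.0984
  Condition Beta: 0.07 × 0.025 = 0.00175
  Condition Delta: 0.28 × 0.21 = 0.0588
  Condition Alpha: 0.05 × 0.481 = 0.02405
Total = 0.183.
P(Condition Zeta | elevated) = 0.0984/0.183 ≈ 0.538
P(Condition Beta | elevated) = 0.00175/0.183 ≈ 0.010
P(Condition Delta | elevated) = 0.0588/0.183 ≈ 0.321
P(Condition Alpha | elevated) = 0.02405/0.183 ≈ 0.131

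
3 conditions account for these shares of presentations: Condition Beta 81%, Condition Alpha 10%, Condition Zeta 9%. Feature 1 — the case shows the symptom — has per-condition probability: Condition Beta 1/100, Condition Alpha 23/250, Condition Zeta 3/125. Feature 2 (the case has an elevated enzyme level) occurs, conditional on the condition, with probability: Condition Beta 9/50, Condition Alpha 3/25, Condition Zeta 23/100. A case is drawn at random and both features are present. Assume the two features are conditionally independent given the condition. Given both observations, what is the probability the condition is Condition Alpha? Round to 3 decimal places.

Unnormalized posteriors (prior × likelihood):
  Condition Beta: 0.81 × 0.01 × 0.18 = 0.001458
  Condition Alpha: 0.1 × 0.092 × 0.12 = 0.001104
  Condition Zeta: 0.09 × 0.024 × 0.23 = 0.0004968
Normalizing constant = 0.0030588.
P(Condition Alpha | evidence) = 0.001104 / 0.0030588 ≈ 0.361.

0.361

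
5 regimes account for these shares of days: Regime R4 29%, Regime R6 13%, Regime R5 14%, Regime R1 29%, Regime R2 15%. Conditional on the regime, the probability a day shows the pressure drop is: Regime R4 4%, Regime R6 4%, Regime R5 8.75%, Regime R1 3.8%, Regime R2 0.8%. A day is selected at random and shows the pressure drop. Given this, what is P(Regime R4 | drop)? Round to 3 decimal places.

0.281

By Bayes' rule, posterior ∝ prior × likelihood:
  Regime R4: 0.29 × 0.04 = 0.0116
  Regime R6: 0.13 × 0.04 = 0.0052
  Regime R5: 0.14 × 0.0875 = 0.01225
  Regime R1: 0.29 × 0.038 = 0.01102
  Regime R2: 0.15 × 0.008 = 0.0012
Sum = 0.04127.
P(Regime R4 | evidence) = 0.0116 / 0.04127 ≈ 0.281.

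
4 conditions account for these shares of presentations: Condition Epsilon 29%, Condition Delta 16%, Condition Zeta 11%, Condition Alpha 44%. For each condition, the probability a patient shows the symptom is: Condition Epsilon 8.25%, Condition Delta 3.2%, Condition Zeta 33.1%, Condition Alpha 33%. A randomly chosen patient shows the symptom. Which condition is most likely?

Condition Alpha

Unnormalized posteriors (prior × likelihood):
  Condition Epsilon: 0.29 × 0.0825 = 0.023925
  Condition Delta: 0.16 × 0.032 = 0.00512
  Condition Zeta: 0.11 × 0.331 = 0.03641
  Condition Alpha: 0.44 × 0.33 = 0.1452
Normalizing constant = 0.210655.
Largest term belongs to Condition Alpha, so Condition Alpha is most probable.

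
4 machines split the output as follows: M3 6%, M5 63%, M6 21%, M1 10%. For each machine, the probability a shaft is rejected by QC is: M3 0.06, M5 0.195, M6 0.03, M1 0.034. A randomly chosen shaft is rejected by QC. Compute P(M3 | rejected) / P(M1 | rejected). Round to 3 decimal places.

Prior × likelihood for each hypothesis:
  M3: 0.06 × 0.06 = 0.0036
  M5: 0.63 × 0.195 = 0.12285
  M6: 0.21 × 0.03 = 0.0063
  M1: 0.1 × 0.034 = 0.0034
Total = 0.13615.
The ratio is 0.0036 / 0.0034 (the normalizer cancels) = 1.059.

1.059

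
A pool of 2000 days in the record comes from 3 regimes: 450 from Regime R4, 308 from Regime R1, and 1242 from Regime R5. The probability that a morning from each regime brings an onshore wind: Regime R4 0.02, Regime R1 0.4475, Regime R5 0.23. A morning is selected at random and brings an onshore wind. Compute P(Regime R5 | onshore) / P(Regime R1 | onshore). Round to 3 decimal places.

2.073

Unnormalized posteriors (prior × likelihood):
  Regime R4: 0.225 × 0.02 = 0.0045
  Regime R1: 0.154 × 0.4475 = 0.068915
  Regime R5: 0.621 × 0.23 = 0.14283
Total = 0.216245.
The ratio is 0.14283 / 0.068915 (the normalizer cancels) = 2.073.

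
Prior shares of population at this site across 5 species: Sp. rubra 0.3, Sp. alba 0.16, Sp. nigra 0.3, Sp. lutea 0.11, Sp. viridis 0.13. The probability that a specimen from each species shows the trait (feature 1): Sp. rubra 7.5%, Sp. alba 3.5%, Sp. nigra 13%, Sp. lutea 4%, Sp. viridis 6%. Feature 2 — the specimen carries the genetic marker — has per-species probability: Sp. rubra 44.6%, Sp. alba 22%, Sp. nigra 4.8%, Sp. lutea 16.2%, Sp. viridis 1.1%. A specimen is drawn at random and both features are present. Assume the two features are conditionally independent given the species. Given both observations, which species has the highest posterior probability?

By Bayes' rule, posterior ∝ prior × likelihood:
  Sp. rubra: 0.3 × 0.075 × 0.446 = 0.010035
  Sp. alba: 0.16 × 0.035 × 0.22 = 0.001232
  Sp. nigra: 0.3 × 0.13 × 0.048 = 0.001872
  Sp. lutea: 0.11 × 0.04 × 0.162 = 0.0007128
  Sp. viridis: 0.13 × 0.06 × 0.011 = 0.0000858
Sum = 0.0139376.
Largest term belongs to Sp. rubra, so Sp. rubra is most probable.

Sp. rubra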